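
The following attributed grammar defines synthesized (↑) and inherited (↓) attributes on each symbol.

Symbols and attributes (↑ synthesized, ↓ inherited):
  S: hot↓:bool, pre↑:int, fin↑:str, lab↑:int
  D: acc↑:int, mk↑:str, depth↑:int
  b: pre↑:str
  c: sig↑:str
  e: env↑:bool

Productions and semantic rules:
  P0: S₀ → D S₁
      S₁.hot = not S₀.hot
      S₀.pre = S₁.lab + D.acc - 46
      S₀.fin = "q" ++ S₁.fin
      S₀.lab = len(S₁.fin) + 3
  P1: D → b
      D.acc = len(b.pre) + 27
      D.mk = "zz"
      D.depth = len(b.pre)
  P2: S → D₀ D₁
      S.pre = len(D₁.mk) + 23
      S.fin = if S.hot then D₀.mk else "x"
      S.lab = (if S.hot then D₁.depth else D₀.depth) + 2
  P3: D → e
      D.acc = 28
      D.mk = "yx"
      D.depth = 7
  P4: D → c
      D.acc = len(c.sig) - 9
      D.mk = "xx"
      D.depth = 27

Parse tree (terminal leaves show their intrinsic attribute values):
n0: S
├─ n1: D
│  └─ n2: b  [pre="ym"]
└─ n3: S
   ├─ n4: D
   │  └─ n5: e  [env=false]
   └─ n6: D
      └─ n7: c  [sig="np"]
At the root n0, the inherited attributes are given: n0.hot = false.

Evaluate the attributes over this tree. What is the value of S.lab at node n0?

1. n0.hot = false  [given at root]
2. n2.pre = "ym"  [terminal]
3. n1.acc = 29  [len(b.pre) + 27]
4. n1.mk = "zz"  ["zz"]
5. n1.depth = 2  [len(b.pre)]
6. n3.hot = true  [not S₀.hot]
7. n5.env = false  [terminal]
8. n4.acc = 28  [28]
9. n4.mk = "yx"  ["yx"]
10. n4.depth = 7  [7]
11. n7.sig = "np"  [terminal]
12. n6.acc = -7  [len(c.sig) - 9]
13. n6.mk = "xx"  ["xx"]
14. n6.depth = 27  [27]
15. n3.pre = 25  [len(D₁.mk) + 23]
16. n3.fin = "yx"  [if S.hot then D₀.mk else "x"]
17. n3.lab = 29  [(if S.hot then D₁.depth else D₀.depth) + 2]
18. n0.pre = 12  [S₁.lab + D.acc - 46]
19. n0.fin = "qyx"  ["q" ++ S₁.fin]
20. n0.lab = 5  [len(S₁.fin) + 3]

5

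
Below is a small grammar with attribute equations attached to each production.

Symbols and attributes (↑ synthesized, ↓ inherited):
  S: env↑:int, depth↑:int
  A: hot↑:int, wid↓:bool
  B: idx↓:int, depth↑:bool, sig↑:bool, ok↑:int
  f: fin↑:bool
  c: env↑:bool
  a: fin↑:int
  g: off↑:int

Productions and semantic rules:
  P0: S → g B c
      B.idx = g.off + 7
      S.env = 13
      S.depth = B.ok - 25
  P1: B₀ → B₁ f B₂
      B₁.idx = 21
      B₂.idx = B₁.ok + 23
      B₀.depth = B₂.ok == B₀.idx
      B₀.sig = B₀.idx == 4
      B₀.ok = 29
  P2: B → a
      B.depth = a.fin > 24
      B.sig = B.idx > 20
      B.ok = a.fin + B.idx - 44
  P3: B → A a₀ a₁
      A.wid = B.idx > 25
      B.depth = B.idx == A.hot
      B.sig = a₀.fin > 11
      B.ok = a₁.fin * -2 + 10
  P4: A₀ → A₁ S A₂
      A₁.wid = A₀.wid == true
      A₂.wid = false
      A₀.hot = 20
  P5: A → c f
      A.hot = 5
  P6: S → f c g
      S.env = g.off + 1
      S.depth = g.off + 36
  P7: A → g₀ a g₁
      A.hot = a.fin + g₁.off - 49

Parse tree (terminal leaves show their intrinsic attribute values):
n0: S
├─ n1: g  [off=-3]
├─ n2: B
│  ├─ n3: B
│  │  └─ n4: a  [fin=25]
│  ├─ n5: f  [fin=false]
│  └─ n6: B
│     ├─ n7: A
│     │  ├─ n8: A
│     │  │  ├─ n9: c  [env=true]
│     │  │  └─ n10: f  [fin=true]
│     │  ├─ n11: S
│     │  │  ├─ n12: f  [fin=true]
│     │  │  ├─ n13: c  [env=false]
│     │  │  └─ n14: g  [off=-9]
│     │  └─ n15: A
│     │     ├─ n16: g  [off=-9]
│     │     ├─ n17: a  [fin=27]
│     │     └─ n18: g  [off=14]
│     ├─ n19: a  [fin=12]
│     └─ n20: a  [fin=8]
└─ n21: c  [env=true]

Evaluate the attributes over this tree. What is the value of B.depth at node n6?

1. n1.off = -3  [terminal]
2. n2.idx = 4  [g.off + 7]
3. n3.idx = 21  [21]
4. n4.fin = 25  [terminal]
5. n3.depth = true  [a.fin > 24]
6. n3.sig = true  [B.idx > 20]
7. n3.ok = 2  [a.fin + B.idx - 44]
8. n5.fin = false  [terminal]
9. n6.idx = 25  [B₁.ok + 23]
10. n7.wid = false  [B.idx > 25]
11. n8.wid = false  [A₀.wid == true]
12. n9.env = true  [terminal]
13. n10.fin = true  [terminal]
14. n8.hot = 5  [5]
15. n12.fin = true  [terminal]
16. n13.env = false  [terminal]
17. n14.off = -9  [terminal]
18. n11.env = -8  [g.off + 1]
19. n11.depth = 27  [g.off + 36]
20. n15.wid = false  [false]
21. n16.off = -9  [terminal]
22. n17.fin = 27  [terminal]
23. n18.off = 14  [terminal]
24. n15.hot = -8  [a.fin + g₁.off - 49]
25. n7.hot = 20  [20]
26. n19.fin = 12  [terminal]
27. n20.fin = 8  [terminal]
28. n6.depth = false  [B.idx == A.hot]
29. n6.sig = true  [a₀.fin > 11]
30. n6.ok = -6  [a₁.fin * -2 + 10]
31. n2.depth = false  [B₂.ok == B₀.idx]
32. n2.sig = true  [B₀.idx == 4]
33. n2.ok = 29  [29]
34. n21.env = true  [terminal]
35. n0.env = 13  [13]
36. n0.depth = 4  [B.ok - 25]

false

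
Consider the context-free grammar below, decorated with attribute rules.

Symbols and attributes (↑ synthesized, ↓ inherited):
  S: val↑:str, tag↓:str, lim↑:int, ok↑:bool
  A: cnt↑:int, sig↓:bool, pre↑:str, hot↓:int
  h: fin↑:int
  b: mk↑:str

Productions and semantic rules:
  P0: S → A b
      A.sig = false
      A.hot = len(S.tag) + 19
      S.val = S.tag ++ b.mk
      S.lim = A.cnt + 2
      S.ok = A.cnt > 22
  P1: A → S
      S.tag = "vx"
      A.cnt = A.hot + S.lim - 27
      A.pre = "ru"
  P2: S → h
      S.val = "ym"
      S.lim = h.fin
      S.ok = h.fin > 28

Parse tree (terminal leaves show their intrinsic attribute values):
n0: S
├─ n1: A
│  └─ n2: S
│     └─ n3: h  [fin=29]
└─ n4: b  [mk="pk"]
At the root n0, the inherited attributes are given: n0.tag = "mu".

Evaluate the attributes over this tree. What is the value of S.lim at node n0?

1. n0.tag = "mu"  [given at root]
2. n1.sig = false  [false]
3. n1.hot = 21  [len(S.tag) + 19]
4. n2.tag = "vx"  ["vx"]
5. n3.fin = 29  [terminal]
6. n2.val = "ym"  ["ym"]
7. n2.lim = 29  [h.fin]
8. n2.ok = true  [h.fin > 28]
9. n1.cnt = 23  [A.hot + S.lim - 27]
10. n1.pre = "ru"  ["ru"]
11. n4.mk = "pk"  [terminal]
12. n0.val = "mupk"  [S.tag ++ b.mk]
13. n0.lim = 25  [A.cnt + 2]
14. n0.ok = true  [A.cnt > 22]

25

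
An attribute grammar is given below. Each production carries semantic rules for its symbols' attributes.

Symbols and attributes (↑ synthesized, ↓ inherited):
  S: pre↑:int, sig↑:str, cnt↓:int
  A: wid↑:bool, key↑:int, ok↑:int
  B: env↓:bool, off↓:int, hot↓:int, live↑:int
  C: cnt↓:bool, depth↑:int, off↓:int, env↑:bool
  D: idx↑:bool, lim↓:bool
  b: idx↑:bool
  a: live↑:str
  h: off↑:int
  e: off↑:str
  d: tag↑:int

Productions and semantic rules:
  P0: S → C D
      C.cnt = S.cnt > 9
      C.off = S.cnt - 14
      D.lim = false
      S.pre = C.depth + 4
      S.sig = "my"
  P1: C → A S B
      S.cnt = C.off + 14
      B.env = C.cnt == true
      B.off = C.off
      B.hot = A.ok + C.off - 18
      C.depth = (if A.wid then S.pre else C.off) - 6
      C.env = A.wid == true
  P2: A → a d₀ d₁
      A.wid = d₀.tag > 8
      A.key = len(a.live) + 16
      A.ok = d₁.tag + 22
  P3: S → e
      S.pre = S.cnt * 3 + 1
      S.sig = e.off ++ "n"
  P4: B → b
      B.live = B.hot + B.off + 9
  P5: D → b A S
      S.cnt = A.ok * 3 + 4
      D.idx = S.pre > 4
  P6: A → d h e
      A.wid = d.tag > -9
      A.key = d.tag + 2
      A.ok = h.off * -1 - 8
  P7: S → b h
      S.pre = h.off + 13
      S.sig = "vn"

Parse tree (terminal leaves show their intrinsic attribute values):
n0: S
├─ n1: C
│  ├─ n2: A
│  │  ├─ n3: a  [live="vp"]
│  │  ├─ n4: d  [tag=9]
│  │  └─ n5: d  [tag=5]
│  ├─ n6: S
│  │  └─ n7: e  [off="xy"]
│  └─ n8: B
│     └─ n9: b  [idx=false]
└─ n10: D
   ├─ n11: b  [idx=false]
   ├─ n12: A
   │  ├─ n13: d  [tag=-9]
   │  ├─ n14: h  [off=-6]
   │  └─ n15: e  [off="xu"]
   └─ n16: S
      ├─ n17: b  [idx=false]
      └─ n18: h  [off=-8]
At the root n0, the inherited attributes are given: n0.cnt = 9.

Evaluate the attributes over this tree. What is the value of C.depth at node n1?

1. n0.cnt = 9  [given at root]
2. n1.cnt = false  [S.cnt > 9]
3. n1.off = -5  [S.cnt - 14]
4. n3.live = "vp"  [terminal]
5. n4.tag = 9  [terminal]
6. n5.tag = 5  [terminal]
7. n2.wid = true  [d₀.tag > 8]
8. n2.key = 18  [len(a.live) + 16]
9. n2.ok = 27  [d₁.tag + 22]
10. n6.cnt = 9  [C.off + 14]
11. n7.off = "xy"  [terminal]
12. n6.pre = 28  [S.cnt * 3 + 1]
13. n6.sig = "xyn"  [e.off ++ "n"]
14. n8.env = false  [C.cnt == true]
15. n8.off = -5  [C.off]
16. n8.hot = 4  [A.ok + C.off - 18]
17. n9.idx = false  [terminal]
18. n8.live = 8  [B.hot + B.off + 9]
19. n1.depth = 22  [(if A.wid then S.pre else C.off) - 6]
20. n1.env = true  [A.wid == true]
21. n10.lim = false  [false]
22. n11.idx = false  [terminal]
23. n13.tag = -9  [terminal]
24. n14.off = -6  [terminal]
25. n15.off = "xu"  [terminal]
26. n12.wid = false  [d.tag > -9]
27. n12.key = -7  [d.tag + 2]
28. n12.ok = -2  [h.off * -1 - 8]
29. n16.cnt = -2  [A.ok * 3 + 4]
30. n17.idx = false  [terminal]
31. n18.off = -8  [terminal]
32. n16.pre = 5  [h.off + 13]
33. n16.sig = "vn"  ["vn"]
34. n10.idx = true  [S.pre > 4]
35. n0.pre = 26  [C.depth + 4]
36. n0.sig = "my"  ["my"]

22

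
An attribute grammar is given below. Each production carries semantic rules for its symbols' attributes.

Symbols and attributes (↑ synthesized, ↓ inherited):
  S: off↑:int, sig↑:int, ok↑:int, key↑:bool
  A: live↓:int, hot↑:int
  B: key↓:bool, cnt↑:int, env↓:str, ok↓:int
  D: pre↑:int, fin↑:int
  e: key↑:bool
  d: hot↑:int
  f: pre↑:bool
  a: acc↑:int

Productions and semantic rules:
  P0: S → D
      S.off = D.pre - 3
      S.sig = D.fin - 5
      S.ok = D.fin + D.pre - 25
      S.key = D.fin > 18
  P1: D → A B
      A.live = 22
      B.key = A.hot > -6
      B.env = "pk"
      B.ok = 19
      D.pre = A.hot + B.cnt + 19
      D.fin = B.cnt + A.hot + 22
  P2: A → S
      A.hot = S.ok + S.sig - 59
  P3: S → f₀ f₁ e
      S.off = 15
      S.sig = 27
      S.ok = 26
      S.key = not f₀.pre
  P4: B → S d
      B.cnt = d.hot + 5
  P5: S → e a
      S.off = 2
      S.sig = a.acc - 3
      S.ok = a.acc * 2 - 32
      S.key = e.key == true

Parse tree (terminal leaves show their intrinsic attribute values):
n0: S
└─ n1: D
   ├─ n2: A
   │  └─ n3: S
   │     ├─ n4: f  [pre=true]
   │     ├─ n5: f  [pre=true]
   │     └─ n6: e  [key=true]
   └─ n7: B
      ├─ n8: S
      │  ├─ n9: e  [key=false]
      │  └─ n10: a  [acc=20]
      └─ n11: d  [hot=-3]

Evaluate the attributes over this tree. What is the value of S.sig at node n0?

13

1. n2.live = 22  [22]
2. n4.pre = true  [terminal]
3. n5.pre = true  [terminal]
4. n6.key = true  [terminal]
5. n3.off = 15  [15]
6. n3.sig = 27  [27]
7. n3.ok = 26  [26]
8. n3.key = false  [not f₀.pre]
9. n2.hot = -6  [S.ok + S.sig - 59]
10. n7.key = false  [A.hot > -6]
11. n7.env = "pk"  ["pk"]
12. n7.ok = 19  [19]
13. n9.key = false  [terminal]
14. n10.acc = 20  [terminal]
15. n8.off = 2  [2]
16. n8.sig = 17  [a.acc - 3]
17. n8.ok = 8  [a.acc * 2 - 32]
18. n8.key = false  [e.key == true]
19. n11.hot = -3  [terminal]
20. n7.cnt = 2  [d.hot + 5]
21. n1.pre = 15  [A.hot + B.cnt + 19]
22. n1.fin = 18  [B.cnt + A.hot + 22]
23. n0.off = 12  [D.pre - 3]
24. n0.sig = 13  [D.fin - 5]
25. n0.ok = 8  [D.fin + D.pre - 25]
26. n0.key = false  [D.fin > 18]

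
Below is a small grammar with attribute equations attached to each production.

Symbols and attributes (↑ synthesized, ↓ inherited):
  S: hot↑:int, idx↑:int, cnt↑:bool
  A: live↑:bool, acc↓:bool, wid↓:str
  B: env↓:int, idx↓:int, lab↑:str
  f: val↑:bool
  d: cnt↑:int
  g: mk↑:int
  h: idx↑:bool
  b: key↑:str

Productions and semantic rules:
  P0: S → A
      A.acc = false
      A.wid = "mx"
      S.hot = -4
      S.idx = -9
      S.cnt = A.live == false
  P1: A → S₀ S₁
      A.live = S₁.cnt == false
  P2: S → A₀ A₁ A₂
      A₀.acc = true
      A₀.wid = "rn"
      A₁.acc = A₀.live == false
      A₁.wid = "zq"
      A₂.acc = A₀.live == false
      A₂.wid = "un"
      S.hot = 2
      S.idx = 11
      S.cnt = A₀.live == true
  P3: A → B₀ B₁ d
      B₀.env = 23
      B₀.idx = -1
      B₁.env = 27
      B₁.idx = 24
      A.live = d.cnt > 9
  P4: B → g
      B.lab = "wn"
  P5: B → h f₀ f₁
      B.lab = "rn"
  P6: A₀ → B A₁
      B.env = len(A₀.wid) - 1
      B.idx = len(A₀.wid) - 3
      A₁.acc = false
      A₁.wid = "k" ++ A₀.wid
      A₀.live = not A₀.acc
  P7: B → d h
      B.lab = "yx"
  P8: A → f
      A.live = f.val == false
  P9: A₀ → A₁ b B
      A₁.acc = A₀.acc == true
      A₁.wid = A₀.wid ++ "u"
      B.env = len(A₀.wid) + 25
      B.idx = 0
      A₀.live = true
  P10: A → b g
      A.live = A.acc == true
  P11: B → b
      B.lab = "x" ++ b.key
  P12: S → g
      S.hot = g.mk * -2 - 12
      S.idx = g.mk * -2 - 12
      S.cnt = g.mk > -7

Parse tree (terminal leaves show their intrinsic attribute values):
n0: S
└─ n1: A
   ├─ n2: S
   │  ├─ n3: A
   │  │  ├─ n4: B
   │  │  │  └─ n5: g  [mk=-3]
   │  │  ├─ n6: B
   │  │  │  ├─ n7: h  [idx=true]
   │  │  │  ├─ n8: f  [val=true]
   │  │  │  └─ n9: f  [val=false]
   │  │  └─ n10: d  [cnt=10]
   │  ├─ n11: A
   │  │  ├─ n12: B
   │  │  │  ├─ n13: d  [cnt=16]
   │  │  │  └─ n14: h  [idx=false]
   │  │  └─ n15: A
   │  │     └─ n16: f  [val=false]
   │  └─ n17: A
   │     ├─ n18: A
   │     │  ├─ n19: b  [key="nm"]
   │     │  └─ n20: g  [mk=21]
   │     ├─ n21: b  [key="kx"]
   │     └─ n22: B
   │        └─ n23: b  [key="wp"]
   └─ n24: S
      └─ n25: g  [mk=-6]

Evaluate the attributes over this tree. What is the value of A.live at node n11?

1. n1.acc = false  [false]
2. n1.wid = "mx"  ["mx"]
3. n3.acc = true  [true]
4. n3.wid = "rn"  ["rn"]
5. n4.env = 23  [23]
6. n4.idx = -1  [-1]
7. n5.mk = -3  [terminal]
8. n4.lab = "wn"  ["wn"]
9. n6.env = 27  [27]
10. n6.idx = 24  [24]
11. n7.idx = true  [terminal]
12. n8.val = true  [terminal]
13. n9.val = false  [terminal]
14. n6.lab = "rn"  ["rn"]
15. n10.cnt = 10  [terminal]
16. n3.live = true  [d.cnt > 9]
17. n11.acc = false  [A₀.live == false]
18. n11.wid = "zq"  ["zq"]
19. n12.env = 1  [len(A₀.wid) - 1]
20. n12.idx = -1  [len(A₀.wid) - 3]
21. n13.cnt = 16  [terminal]
22. n14.idx = false  [terminal]
23. n12.lab = "yx"  ["yx"]
24. n15.acc = false  [false]
25. n15.wid = "kzq"  ["k" ++ A₀.wid]
26. n16.val = false  [terminal]
27. n15.live = true  [f.val == false]
28. n11.live = true  [not A₀.acc]
29. n17.acc = false  [A₀.live == false]
30. n17.wid = "un"  ["un"]
31. n18.acc = false  [A₀.acc == true]
32. n18.wid = "unu"  [A₀.wid ++ "u"]
33. n19.key = "nm"  [terminal]
34. n20.mk = 21  [terminal]
35. n18.live = false  [A.acc == true]
36. n21.key = "kx"  [terminal]
37. n22.env = 27  [len(A₀.wid) + 25]
38. n22.idx = 0  [0]
39. n23.key = "wp"  [terminal]
40. n22.lab = "xwp"  ["x" ++ b.key]
41. n17.live = true  [true]
42. n2.hot = 2  [2]
43. n2.idx = 11  [11]
44. n2.cnt = true  [A₀.live == true]
45. n25.mk = -6  [terminal]
46. n24.hot = 0  [g.mk * -2 - 12]
47. n24.idx = 0  [g.mk * -2 - 12]
48. n24.cnt = true  [g.mk > -7]
49. n1.live = false  [S₁.cnt == false]
50. n0.hot = -4  [-4]
51. n0.idx = -9  [-9]
52. n0.cnt = true  [A.live == false]

true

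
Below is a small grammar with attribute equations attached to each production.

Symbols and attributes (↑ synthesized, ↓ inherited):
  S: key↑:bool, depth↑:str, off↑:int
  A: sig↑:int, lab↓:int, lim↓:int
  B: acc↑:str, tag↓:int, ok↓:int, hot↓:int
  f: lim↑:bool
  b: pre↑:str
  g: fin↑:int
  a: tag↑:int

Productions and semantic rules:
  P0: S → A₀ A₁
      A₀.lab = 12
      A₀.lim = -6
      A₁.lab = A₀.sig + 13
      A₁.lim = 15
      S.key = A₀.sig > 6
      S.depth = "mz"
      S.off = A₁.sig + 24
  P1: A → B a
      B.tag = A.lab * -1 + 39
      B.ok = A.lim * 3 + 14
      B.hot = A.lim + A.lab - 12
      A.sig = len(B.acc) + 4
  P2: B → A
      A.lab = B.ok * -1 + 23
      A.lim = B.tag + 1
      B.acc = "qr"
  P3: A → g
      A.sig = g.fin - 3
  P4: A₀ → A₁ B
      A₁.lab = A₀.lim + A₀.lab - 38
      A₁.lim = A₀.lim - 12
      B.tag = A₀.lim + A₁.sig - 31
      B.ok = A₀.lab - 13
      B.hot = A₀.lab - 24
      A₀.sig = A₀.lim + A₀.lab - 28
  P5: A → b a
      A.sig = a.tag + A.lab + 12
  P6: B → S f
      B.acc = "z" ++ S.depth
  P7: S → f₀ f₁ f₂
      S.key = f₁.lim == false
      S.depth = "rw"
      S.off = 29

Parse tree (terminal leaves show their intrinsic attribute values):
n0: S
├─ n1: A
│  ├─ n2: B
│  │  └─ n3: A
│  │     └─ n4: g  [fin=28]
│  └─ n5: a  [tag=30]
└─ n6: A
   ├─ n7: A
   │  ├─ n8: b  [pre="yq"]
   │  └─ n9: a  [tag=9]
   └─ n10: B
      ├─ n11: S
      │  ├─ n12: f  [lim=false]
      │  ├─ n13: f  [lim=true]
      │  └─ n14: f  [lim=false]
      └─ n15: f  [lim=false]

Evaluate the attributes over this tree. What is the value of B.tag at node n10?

1

1. n1.lab = 12  [12]
2. n1.lim = -6  [-6]
3. n2.tag = 27  [A.lab * -1 + 39]
4. n2.ok = -4  [A.lim * 3 + 14]
5. n2.hot = -6  [A.lim + A.lab - 12]
6. n3.lab = 27  [B.ok * -1 + 23]
7. n3.lim = 28  [B.tag + 1]
8. n4.fin = 28  [terminal]
9. n3.sig = 25  [g.fin - 3]
10. n2.acc = "qr"  ["qr"]
11. n5.tag = 30  [terminal]
12. n1.sig = 6  [len(B.acc) + 4]
13. n6.lab = 19  [A₀.sig + 13]
14. n6.lim = 15  [15]
15. n7.lab = -4  [A₀.lim + A₀.lab - 38]
16. n7.lim = 3  [A₀.lim - 12]
17. n8.pre = "yq"  [terminal]
18. n9.tag = 9  [terminal]
19. n7.sig = 17  [a.tag + A.lab + 12]
20. n10.tag = 1  [A₀.lim + A₁.sig - 31]
21. n10.ok = 6  [A₀.lab - 13]
22. n10.hot = -5  [A₀.lab - 24]
23. n12.lim = false  [terminal]
24. n13.lim = true  [terminal]
25. n14.lim = false  [terminal]
26. n11.key = false  [f₁.lim == false]
27. n11.depth = "rw"  ["rw"]
28. n11.off = 29  [29]
29. n15.lim = false  [terminal]
30. n10.acc = "zrw"  ["z" ++ S.depth]
31. n6.sig = 6  [A₀.lim + A₀.lab - 28]
32. n0.key = false  [A₀.sig > 6]
33. n0.depth = "mz"  ["mz"]
34. n0.off = 30  [A₁.sig + 24]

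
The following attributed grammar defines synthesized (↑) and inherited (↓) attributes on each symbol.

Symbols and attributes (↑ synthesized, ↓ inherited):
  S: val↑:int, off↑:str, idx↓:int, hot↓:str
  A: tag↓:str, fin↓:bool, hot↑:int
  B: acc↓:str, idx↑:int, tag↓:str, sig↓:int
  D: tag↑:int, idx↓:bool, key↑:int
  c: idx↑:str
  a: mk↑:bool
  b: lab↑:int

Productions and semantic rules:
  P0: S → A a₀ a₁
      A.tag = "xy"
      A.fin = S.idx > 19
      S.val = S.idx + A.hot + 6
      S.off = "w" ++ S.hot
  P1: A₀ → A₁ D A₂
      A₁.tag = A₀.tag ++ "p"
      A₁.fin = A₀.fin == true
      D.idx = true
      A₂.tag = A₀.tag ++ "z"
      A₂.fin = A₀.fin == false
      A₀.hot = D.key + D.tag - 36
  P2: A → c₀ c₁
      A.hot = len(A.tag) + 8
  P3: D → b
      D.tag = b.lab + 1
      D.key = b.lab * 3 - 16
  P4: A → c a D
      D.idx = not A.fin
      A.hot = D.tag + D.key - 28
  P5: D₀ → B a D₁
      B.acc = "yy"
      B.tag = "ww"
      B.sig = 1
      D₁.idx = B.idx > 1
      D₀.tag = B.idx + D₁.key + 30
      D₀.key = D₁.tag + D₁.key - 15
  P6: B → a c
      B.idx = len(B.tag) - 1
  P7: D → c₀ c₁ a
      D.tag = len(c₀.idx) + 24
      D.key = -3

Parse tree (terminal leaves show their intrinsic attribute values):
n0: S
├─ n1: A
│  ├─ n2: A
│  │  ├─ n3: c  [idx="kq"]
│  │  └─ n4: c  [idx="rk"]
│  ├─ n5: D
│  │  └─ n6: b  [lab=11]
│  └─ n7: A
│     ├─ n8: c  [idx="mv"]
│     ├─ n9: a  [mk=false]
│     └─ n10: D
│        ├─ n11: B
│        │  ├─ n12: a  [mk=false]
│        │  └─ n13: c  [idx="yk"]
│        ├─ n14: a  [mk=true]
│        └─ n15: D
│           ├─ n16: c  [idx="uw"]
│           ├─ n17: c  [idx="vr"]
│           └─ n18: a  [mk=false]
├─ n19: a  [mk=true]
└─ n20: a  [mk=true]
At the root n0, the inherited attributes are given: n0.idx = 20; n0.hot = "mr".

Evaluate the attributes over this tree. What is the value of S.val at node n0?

1. n0.idx = 20  [given at root]
2. n0.hot = "mr"  [given at root]
3. n1.tag = "xy"  ["xy"]
4. n1.fin = true  [S.idx > 19]
5. n2.tag = "xyp"  [A₀.tag ++ "p"]
6. n2.fin = true  [A₀.fin == true]
7. n3.idx = "kq"  [terminal]
8. n4.idx = "rk"  [terminal]
9. n2.hot = 11  [len(A.tag) + 8]
10. n5.idx = true  [true]
11. n6.lab = 11  [terminal]
12. n5.tag = 12  [b.lab + 1]
13. n5.key = 17  [b.lab * 3 - 16]
14. n7.tag = "xyz"  [A₀.tag ++ "z"]
15. n7.fin = false  [A₀.fin == false]
16. n8.idx = "mv"  [terminal]
17. n9.mk = false  [terminal]
18. n10.idx = true  [not A.fin]
19. n11.acc = "yy"  ["yy"]
20. n11.tag = "ww"  ["ww"]
21. n11.sig = 1  [1]
22. n12.mk = false  [terminal]
23. n13.idx = "yk"  [terminal]
24. n11.idx = 1  [len(B.tag) - 1]
25. n14.mk = true  [terminal]
26. n15.idx = false  [B.idx > 1]
27. n16.idx = "uw"  [terminal]
28. n17.idx = "vr"  [terminal]
29. n18.mk = false  [terminal]
30. n15.tag = 26  [len(c₀.idx) + 24]
31. n15.key = -3  [-3]
32. n10.tag = 28  [B.idx + D₁.key + 30]
33. n10.key = 8  [D₁.tag + D₁.key - 15]
34. n7.hot = 8  [D.tag + D.key - 28]
35. n1.hot = -7  [D.key + D.tag - 36]
36. n19.mk = true  [terminal]
37. n20.mk = true  [terminal]
38. n0.val = 19  [S.idx + A.hot + 6]
39. n0.off = "wmr"  ["w" ++ S.hot]

19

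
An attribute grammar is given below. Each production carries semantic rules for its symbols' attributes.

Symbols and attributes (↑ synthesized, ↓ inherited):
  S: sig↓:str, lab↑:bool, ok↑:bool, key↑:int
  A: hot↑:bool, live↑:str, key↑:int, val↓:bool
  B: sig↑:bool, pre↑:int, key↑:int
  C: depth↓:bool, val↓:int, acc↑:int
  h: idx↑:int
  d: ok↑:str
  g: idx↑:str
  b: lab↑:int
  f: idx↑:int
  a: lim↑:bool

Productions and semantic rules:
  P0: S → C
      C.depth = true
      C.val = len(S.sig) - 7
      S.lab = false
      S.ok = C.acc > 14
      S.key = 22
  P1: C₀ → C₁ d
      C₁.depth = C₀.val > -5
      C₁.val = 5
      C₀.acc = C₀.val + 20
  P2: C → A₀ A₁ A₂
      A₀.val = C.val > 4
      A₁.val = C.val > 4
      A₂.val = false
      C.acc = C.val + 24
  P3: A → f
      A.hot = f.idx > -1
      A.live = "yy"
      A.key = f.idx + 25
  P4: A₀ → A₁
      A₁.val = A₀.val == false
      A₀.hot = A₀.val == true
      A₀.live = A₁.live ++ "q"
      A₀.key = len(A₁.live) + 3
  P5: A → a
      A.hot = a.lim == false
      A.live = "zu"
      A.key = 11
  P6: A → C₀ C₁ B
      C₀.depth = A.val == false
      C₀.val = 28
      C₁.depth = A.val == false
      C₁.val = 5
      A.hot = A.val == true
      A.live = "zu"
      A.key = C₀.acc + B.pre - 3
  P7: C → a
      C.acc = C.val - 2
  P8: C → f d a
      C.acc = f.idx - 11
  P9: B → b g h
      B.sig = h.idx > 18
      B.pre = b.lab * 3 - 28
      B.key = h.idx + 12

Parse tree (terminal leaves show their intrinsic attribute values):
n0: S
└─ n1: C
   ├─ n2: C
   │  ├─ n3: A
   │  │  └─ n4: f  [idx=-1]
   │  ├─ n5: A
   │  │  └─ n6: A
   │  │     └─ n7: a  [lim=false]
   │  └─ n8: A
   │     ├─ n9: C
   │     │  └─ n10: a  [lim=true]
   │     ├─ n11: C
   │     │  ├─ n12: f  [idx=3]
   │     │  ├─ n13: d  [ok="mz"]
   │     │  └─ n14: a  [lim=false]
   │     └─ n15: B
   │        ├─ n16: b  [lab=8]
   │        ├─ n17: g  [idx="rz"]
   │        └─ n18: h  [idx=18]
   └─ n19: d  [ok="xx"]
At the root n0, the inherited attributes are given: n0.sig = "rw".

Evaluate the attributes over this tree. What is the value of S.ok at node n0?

true

1. n0.sig = "rw"  [given at root]
2. n1.depth = true  [true]
3. n1.val = -5  [len(S.sig) - 7]
4. n2.depth = false  [C₀.val > -5]
5. n2.val = 5  [5]
6. n3.val = true  [C.val > 4]
7. n4.idx = -1  [terminal]
8. n3.hot = false  [f.idx > -1]
9. n3.live = "yy"  ["yy"]
10. n3.key = 24  [f.idx + 25]
11. n5.val = true  [C.val > 4]
12. n6.val = false  [A₀.val == false]
13. n7.lim = false  [terminal]
14. n6.hot = true  [a.lim == false]
15. n6.live = "zu"  ["zu"]
16. n6.key = 11  [11]
17. n5.hot = true  [A₀.val == true]
18. n5.live = "zuq"  [A₁.live ++ "q"]
19. n5.key = 5  [len(A₁.live) + 3]
20. n8.val = false  [false]
21. n9.depth = true  [A.val == false]
22. n9.val = 28  [28]
23. n10.lim = true  [terminal]
24. n9.acc = 26  [C.val - 2]
25. n11.depth = true  [A.val == false]
26. n11.val = 5  [5]
27. n12.idx = 3  [terminal]
28. n13.ok = "mz"  [terminal]
29. n14.lim = false  [terminal]
30. n11.acc = -8  [f.idx - 11]
31. n16.lab = 8  [terminal]
32. n17.idx = "rz"  [terminal]
33. n18.idx = 18  [terminal]
34. n15.sig = false  [h.idx > 18]
35. n15.pre = -4  [b.lab * 3 - 28]
36. n15.key = 30  [h.idx + 12]
37. n8.hot = false  [A.val == true]
38. n8.live = "zu"  ["zu"]
39. n8.key = 19  [C₀.acc + B.pre - 3]
40. n2.acc = 29  [C.val + 24]
41. n19.ok = "xx"  [terminal]
42. n1.acc = 15  [C₀.val + 20]
43. n0.lab = false  [false]
44. n0.ok = true  [C.acc > 14]
45. n0.key = 22  [22]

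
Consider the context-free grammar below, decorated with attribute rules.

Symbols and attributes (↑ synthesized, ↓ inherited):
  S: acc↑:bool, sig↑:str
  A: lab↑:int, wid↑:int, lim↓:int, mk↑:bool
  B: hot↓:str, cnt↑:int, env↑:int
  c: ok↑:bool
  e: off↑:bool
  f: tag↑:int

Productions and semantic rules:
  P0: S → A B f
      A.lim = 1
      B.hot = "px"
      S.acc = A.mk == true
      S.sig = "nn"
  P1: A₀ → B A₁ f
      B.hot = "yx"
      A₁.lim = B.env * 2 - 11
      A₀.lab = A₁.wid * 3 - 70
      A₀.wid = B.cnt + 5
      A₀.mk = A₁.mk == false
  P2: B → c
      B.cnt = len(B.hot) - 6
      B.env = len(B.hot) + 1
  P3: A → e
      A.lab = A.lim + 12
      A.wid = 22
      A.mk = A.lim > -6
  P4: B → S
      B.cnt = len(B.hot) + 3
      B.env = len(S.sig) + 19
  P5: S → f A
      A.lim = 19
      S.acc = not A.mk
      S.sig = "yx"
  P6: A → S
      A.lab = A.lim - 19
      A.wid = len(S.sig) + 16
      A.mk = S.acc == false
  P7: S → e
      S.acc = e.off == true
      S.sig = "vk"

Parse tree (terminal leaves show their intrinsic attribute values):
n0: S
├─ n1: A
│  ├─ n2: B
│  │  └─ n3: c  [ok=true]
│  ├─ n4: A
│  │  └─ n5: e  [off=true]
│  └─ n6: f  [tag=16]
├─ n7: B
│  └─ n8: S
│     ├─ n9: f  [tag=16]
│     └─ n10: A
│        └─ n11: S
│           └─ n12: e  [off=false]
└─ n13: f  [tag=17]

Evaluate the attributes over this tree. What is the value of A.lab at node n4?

7

1. n1.lim = 1  [1]
2. n2.hot = "yx"  ["yx"]
3. n3.ok = true  [terminal]
4. n2.cnt = -4  [len(B.hot) - 6]
5. n2.env = 3  [len(B.hot) + 1]
6. n4.lim = -5  [B.env * 2 - 11]
7. n5.off = true  [terminal]
8. n4.lab = 7  [A.lim + 12]
9. n4.wid = 22  [22]
10. n4.mk = true  [A.lim > -6]
11. n6.tag = 16  [terminal]
12. n1.lab = -4  [A₁.wid * 3 - 70]
13. n1.wid = 1  [B.cnt + 5]
14. n1.mk = false  [A₁.mk == false]
15. n7.hot = "px"  ["px"]
16. n9.tag = 16  [terminal]
17. n10.lim = 19  [19]
18. n12.off = false  [terminal]
19. n11.acc = false  [e.off == true]
20. n11.sig = "vk"  ["vk"]
21. n10.lab = 0  [A.lim - 19]
22. n10.wid = 18  [len(S.sig) + 16]
23. n10.mk = true  [S.acc == false]
24. n8.acc = false  [not A.mk]
25. n8.sig = "yx"  ["yx"]
26. n7.cnt = 5  [len(B.hot) + 3]
27. n7.env = 21  [len(S.sig) + 19]
28. n13.tag = 17  [terminal]
29. n0.acc = false  [A.mk == true]
30. n0.sig = "nn"  ["nn"]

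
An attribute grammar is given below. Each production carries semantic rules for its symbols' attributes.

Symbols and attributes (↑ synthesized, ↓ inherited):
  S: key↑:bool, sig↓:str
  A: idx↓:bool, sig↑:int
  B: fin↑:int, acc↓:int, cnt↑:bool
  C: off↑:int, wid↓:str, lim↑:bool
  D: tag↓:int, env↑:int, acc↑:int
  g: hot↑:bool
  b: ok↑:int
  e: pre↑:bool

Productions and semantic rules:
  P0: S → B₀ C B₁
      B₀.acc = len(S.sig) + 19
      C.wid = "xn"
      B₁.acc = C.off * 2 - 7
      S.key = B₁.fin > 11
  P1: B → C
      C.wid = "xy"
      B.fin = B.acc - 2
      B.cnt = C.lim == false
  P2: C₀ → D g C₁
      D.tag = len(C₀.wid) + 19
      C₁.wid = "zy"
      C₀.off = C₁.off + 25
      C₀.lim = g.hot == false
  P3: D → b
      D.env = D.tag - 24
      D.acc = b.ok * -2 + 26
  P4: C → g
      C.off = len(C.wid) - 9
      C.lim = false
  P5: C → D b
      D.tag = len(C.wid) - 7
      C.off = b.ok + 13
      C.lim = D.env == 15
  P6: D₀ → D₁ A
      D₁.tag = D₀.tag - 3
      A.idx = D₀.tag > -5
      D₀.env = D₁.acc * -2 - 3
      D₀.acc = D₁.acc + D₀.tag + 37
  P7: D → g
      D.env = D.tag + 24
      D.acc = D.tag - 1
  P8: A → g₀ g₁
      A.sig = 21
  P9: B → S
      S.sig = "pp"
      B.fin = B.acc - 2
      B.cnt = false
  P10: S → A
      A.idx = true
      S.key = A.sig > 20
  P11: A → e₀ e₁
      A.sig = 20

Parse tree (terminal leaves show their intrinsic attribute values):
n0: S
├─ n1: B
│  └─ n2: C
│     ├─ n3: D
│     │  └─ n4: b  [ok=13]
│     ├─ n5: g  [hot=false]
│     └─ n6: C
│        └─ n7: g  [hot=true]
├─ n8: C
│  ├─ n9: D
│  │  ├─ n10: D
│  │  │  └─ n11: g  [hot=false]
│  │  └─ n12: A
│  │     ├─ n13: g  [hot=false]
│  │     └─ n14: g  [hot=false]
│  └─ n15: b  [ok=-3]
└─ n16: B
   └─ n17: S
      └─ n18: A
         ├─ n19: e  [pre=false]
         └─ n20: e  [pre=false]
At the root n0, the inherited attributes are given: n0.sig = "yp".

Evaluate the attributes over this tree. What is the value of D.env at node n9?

15

1. n0.sig = "yp"  [given at root]
2. n1.acc = 21  [len(S.sig) + 19]
3. n2.wid = "xy"  ["xy"]
4. n3.tag = 21  [len(C₀.wid) + 19]
5. n4.ok = 13  [terminal]
6. n3.env = -3  [D.tag - 24]
7. n3.acc = 0  [b.ok * -2 + 26]
8. n5.hot = false  [terminal]
9. n6.wid = "zy"  ["zy"]
10. n7.hot = true  [terminal]
11. n6.off = -7  [len(C.wid) - 9]
12. n6.lim = false  [false]
13. n2.off = 18  [C₁.off + 25]
14. n2.lim = true  [g.hot == false]
15. n1.fin = 19  [B.acc - 2]
16. n1.cnt = false  [C.lim == false]
17. n8.wid = "xn"  ["xn"]
18. n9.tag = -5  [len(C.wid) - 7]
19. n10.tag = -8  [D₀.tag - 3]
20. n11.hot = false  [terminal]
21. n10.env = 16  [D.tag + 24]
22. n10.acc = -9  [D.tag - 1]
23. n12.idx = false  [D₀.tag > -5]
24. n13.hot = false  [terminal]
25. n14.hot = false  [terminal]
26. n12.sig = 21  [21]
27. n9.env = 15  [D₁.acc * -2 - 3]
28. n9.acc = 23  [D₁.acc + D₀.tag + 37]
29. n15.ok = -3  [terminal]
30. n8.off = 10  [b.ok + 13]
31. n8.lim = true  [D.env == 15]
32. n16.acc = 13  [C.off * 2 - 7]
33. n17.sig = "pp"  ["pp"]
34. n18.idx = true  [true]
35. n19.pre = false  [terminal]
36. n20.pre = false  [terminal]
37. n18.sig = 20  [20]
38. n17.key = false  [A.sig > 20]
39. n16.fin = 11  [B.acc - 2]
40. n16.cnt = false  [false]
41. n0.key = false  [B₁.fin > 11]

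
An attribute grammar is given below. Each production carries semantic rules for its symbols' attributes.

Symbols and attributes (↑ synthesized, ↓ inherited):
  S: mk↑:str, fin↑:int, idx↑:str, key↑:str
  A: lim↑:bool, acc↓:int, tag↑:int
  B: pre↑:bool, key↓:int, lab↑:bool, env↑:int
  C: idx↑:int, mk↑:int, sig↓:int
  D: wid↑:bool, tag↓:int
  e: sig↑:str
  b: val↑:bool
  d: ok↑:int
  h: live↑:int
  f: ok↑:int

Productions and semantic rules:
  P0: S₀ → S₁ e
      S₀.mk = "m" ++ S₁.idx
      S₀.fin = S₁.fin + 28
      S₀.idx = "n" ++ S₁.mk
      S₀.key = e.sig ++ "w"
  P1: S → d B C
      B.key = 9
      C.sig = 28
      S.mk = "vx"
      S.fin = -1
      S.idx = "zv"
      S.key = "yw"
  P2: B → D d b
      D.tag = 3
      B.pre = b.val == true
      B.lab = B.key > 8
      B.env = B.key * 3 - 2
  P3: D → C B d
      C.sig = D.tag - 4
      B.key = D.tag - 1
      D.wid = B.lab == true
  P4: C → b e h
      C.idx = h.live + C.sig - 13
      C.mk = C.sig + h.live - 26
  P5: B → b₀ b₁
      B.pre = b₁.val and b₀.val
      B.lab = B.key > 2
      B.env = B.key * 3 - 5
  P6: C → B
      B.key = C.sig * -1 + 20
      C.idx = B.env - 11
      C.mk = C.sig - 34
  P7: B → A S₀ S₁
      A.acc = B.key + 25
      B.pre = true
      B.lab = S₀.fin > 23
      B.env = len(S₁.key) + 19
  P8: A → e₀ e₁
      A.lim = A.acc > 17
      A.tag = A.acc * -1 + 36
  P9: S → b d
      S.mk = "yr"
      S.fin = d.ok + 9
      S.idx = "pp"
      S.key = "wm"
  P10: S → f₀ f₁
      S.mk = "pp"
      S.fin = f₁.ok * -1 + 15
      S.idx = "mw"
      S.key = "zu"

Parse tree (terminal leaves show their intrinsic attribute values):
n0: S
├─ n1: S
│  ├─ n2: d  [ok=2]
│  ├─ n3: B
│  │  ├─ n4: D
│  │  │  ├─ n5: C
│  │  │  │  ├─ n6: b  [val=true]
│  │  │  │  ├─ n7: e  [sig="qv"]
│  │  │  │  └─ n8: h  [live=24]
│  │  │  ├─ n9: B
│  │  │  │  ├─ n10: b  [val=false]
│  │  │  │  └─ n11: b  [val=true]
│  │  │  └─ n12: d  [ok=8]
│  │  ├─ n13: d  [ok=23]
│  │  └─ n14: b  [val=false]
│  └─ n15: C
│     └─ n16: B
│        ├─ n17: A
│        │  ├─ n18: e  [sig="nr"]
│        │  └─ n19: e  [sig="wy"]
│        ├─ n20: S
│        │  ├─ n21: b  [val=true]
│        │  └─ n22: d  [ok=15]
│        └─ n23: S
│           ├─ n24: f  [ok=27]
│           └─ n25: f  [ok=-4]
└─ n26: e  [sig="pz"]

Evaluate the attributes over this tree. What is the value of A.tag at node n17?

19

1. n2.ok = 2  [terminal]
2. n3.key = 9  [9]
3. n4.tag = 3  [3]
4. n5.sig = -1  [D.tag - 4]
5. n6.val = true  [terminal]
6. n7.sig = "qv"  [terminal]
7. n8.live = 24  [terminal]
8. n5.idx = 10  [h.live + C.sig - 13]
9. n5.mk = -3  [C.sig + h.live - 26]
10. n9.key = 2  [D.tag - 1]
11. n10.val = false  [terminal]
12. n11.val = true  [terminal]
13. n9.pre = false  [b₁.val and b₀.val]
14. n9.lab = false  [B.key > 2]
15. n9.env = 1  [B.key * 3 - 5]
16. n12.ok = 8  [terminal]
17. n4.wid = false  [B.lab == true]
18. n13.ok = 23  [terminal]
19. n14.val = false  [terminal]
20. n3.pre = false  [b.val == true]
21. n3.lab = true  [B.key > 8]
22. n3.env = 25  [B.key * 3 - 2]
23. n15.sig = 28  [28]
24. n16.key = -8  [C.sig * -1 + 20]
25. n17.acc = 17  [B.key + 25]
26. n18.sig = "nr"  [terminal]
27. n19.sig = "wy"  [terminal]
28. n17.lim = false  [A.acc > 17]
29. n17.tag = 19  [A.acc * -1 + 36]
30. n21.val = true  [terminal]
31. n22.ok = 15  [terminal]
32. n20.mk = "yr"  ["yr"]
33. n20.fin = 24  [d.ok + 9]
34. n20.idx = "pp"  ["pp"]
35. n20.key = "wm"  ["wm"]
36. n24.ok = 27  [terminal]
37. n25.ok = -4  [terminal]
38. n23.mk = "pp"  ["pp"]
39. n23.fin = 19  [f₁.ok * -1 + 15]
40. n23.idx = "mw"  ["mw"]
41. n23.key = "zu"  ["zu"]
42. n16.pre = true  [true]
43. n16.lab = true  [S₀.fin > 23]
44. n16.env = 21  [len(S₁.key) + 19]
45. n15.idx = 10  [B.env - 11]
46. n15.mk = -6  [C.sig - 34]
47. n1.mk = "vx"  ["vx"]
48. n1.fin = -1  [-1]
49. n1.idx = "zv"  ["zv"]
50. n1.key = "yw"  ["yw"]
51. n26.sig = "pz"  [terminal]
52. n0.mk = "mzv"  ["m" ++ S₁.idx]
53. n0.fin = 27  [S₁.fin + 28]
54. n0.idx = "nvx"  ["n" ++ S₁.mk]
55. n0.key = "pzw"  [e.sig ++ "w"]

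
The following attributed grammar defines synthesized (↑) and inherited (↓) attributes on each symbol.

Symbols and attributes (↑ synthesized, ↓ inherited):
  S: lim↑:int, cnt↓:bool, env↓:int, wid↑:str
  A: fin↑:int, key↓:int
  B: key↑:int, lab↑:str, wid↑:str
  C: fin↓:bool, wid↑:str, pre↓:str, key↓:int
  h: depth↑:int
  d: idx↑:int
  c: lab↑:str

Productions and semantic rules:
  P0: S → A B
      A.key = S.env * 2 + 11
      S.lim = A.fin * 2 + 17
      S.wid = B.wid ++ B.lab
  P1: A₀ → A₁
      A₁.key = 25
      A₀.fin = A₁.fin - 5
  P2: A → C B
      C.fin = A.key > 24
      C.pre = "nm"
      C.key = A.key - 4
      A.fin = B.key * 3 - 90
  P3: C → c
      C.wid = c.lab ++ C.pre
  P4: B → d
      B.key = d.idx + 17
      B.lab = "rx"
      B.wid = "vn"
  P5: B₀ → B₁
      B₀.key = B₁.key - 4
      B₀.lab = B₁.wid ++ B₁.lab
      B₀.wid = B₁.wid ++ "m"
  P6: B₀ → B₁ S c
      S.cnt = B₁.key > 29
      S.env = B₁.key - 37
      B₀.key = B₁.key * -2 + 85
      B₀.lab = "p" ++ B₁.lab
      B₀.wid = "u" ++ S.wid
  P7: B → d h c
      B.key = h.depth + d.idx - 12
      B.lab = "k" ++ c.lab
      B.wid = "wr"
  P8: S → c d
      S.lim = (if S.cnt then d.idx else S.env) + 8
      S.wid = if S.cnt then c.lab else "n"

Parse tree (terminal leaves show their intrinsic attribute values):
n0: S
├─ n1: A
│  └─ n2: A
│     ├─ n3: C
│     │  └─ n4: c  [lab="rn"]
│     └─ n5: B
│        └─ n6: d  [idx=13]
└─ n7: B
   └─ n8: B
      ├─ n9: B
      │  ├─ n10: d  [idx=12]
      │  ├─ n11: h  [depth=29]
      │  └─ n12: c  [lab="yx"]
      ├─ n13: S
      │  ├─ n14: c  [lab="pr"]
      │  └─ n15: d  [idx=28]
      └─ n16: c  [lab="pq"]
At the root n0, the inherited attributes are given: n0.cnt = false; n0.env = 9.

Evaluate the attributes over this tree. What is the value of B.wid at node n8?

1. n0.cnt = false  [given at root]
2. n0.env = 9  [given at root]
3. n1.key = 29  [S.env * 2 + 11]
4. n2.key = 25  [25]
5. n3.fin = true  [A.key > 24]
6. n3.pre = "nm"  ["nm"]
7. n3.key = 21  [A.key - 4]
8. n4.lab = "rn"  [terminal]
9. n3.wid = "rnnm"  [c.lab ++ C.pre]
10. n6.idx = 13  [terminal]
11. n5.key = 30  [d.idx + 17]
12. n5.lab = "rx"  ["rx"]
13. n5.wid = "vn"  ["vn"]
14. n2.fin = 0  [B.key * 3 - 90]
15. n1.fin = -5  [A₁.fin - 5]
16. n10.idx = 12  [terminal]
17. n11.depth = 29  [terminal]
18. n12.lab = "yx"  [terminal]
19. n9.key = 29  [h.depth + d.idx - 12]
20. n9.lab = "kyx"  ["k" ++ c.lab]
21. n9.wid = "wr"  ["wr"]
22. n13.cnt = false  [B₁.key > 29]
23. n13.env = -8  [B₁.key - 37]
24. n14.lab = "pr"  [terminal]
25. n15.idx = 28  [terminal]
26. n13.lim = 0  [(if S.cnt then d.idx else S.env) + 8]
27. n13.wid = "n"  [if S.cnt then c.lab else "n"]
28. n16.lab = "pq"  [terminal]
29. n8.key = 27  [B₁.key * -2 + 85]
30. n8.lab = "pkyx"  ["p" ++ B₁.lab]
31. n8.wid = "un"  ["u" ++ S.wid]
32. n7.key = 23  [B₁.key - 4]
33. n7.lab = "unpkyx"  [B₁.wid ++ B₁.lab]
34. n7.wid = "unm"  [B₁.wid ++ "m"]
35. n0.lim = 7  [A.fin * 2 + 17]
36. n0.wid = "unmunpkyx"  [B.wid ++ B.lab]

"un"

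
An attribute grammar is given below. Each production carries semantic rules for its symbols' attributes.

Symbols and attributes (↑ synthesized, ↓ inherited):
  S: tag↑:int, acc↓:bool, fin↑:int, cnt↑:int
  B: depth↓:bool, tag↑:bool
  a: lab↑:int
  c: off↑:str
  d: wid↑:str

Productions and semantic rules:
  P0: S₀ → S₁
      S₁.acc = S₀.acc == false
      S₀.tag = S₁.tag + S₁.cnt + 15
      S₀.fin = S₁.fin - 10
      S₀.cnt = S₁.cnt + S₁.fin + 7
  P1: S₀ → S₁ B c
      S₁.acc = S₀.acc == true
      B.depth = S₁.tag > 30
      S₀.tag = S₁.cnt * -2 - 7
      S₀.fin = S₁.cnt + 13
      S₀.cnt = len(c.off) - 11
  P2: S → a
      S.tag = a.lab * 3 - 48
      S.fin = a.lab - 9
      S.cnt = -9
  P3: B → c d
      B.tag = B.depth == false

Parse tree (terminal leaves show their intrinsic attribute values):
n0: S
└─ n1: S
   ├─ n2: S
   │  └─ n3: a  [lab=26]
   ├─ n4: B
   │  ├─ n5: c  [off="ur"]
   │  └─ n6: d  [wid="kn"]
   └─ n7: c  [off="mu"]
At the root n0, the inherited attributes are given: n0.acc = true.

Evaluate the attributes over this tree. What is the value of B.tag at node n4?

1. n0.acc = true  [given at root]
2. n1.acc = false  [S₀.acc == false]
3. n2.acc = false  [S₀.acc == true]
4. n3.lab = 26  [terminal]
5. n2.tag = 30  [a.lab * 3 - 48]
6. n2.fin = 17  [a.lab - 9]
7. n2.cnt = -9  [-9]
8. n4.depth = false  [S₁.tag > 30]
9. n5.off = "ur"  [terminal]
10. n6.wid = "kn"  [terminal]
11. n4.tag = true  [B.depth == false]
12. n7.off = "mu"  [terminal]
13. n1.tag = 11  [S₁.cnt * -2 - 7]
14. n1.fin = 4  [S₁.cnt + 13]
15. n1.cnt = -9  [len(c.off) - 11]
16. n0.tag = 17  [S₁.tag + S₁.cnt + 15]
17. n0.fin = -6  [S₁.fin - 10]
18. n0.cnt = 2  [S₁.cnt + S₁.fin + 7]

true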